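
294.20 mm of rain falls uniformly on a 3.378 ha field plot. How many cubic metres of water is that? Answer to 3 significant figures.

Area: 3.378 ha = 33780 m².
1 mm over 1 m² is 1 L, so volume = 294.2 × 33780 = 9938076 L = 9940 m³.

9940 cubic metres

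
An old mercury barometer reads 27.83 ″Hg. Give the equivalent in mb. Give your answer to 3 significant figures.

1 inHg = 33.8639 mb, so 27.83 × 33.8639 = 942 mb.

942 mb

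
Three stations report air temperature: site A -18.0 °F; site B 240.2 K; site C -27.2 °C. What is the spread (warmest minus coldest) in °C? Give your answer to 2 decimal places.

5.75 °C

site A: -18.0 °F = -27.778 °C.
site B: 240.2 K = -32.950 °C.
Spread: (-27.200) − (-32.950) = 5.750 °C.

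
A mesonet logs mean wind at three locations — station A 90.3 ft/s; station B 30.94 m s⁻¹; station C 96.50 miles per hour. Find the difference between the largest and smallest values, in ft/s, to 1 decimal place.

51.2 ft/s

station B: 30.94 m/s = 101.509 ft/s.
station C: 96.50 mph = 141.533 ft/s.
Spread: 141.533 − 90.300 = 51.2 ft/s.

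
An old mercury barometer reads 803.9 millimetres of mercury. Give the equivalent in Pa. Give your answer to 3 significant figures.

107000 Pa

1 mmHg = 133.322 Pa, so 803.9 × 133.322 = 107000 Pa.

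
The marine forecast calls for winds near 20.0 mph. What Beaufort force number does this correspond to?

20.0 mph = 8.9 m/s, which is Beaufort 5 (fresh breeze, 8.0–10.7 m/s).

Beaufort force 5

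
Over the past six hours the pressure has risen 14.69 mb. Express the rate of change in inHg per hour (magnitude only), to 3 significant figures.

14.69 mb / 6 h × 0.02953 inHg/mb = 0.0723 inHg/h.

0.0723 inHg per hour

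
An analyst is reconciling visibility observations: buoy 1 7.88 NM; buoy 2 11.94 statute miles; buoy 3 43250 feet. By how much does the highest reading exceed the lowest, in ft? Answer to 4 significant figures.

buoy 1: 7.88 nmi = 47879.79 ft.
buoy 2: 11.94 SM = 63043.20 ft.
Spread: 63043.20 − 43250.00 = 19790 ft.

19790 ft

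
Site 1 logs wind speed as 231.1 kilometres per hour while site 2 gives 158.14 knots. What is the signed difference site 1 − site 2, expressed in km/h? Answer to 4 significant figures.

site 2: 158.14 kt = 292.8753 km/h.
Difference: 231.1000 − 292.8753 = -61.78 km/h.

-61.78 km/h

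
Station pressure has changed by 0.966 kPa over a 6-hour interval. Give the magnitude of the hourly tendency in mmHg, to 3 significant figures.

1.21 mmHg per hour

0.966 kPa / 6 h × 7.50062 mmHg/kPa = 1.21 mmHg/h.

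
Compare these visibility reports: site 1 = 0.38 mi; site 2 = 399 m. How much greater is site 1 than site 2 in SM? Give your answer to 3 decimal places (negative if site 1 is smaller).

0.132 SM

site 2: 399 m = 0.24793 SM.
Difference: 0.38000 − 0.24793 = 0.132 SM.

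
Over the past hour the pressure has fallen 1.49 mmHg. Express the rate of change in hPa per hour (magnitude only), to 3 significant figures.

1.99 hPa per hour

1.49 mmHg / 1 h × 1.33322 hPa/mmHg = 1.99 hPa/h.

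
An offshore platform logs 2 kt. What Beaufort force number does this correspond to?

Beaufort force 1

2 kt lies in the Beaufort 1 band (light air, 1–3 kt).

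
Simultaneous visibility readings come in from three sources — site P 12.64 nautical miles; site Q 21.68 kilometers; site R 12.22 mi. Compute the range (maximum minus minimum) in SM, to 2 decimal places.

2.33 SM

site P: 12.64 nmi = 14.5459 SM.
site Q: 21.68 km = 13.4713 SM.
Spread: 14.5459 − 12.2200 = 2.33 SM.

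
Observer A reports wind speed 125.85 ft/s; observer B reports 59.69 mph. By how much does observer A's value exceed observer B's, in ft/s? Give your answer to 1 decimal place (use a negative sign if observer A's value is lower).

38.3 ft/s

observer B: 59.69 mph = 87.545 ft/s.
Difference: 125.850 − 87.545 = 38.3 ft/s.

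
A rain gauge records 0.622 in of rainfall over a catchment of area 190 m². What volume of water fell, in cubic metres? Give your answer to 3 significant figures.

3.00 cubic metres

Depth: 0.622 in × 25.4 = 15.7988 mm.
1 mm over 1 m² is 1 L, so volume = 15.7988 × 190 = 3001.772 L = 3.00 m³.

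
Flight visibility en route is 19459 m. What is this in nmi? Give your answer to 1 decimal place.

1 m = 0.000539957 nmi, so 19459 × 0.000539957 = 10.5 nmi.

10.5 nmi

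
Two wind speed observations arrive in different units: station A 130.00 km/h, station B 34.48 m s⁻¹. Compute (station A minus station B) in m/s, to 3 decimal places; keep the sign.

1.631 m/s

station A: 130.00 km/h = 36.11111 m/s.
Difference: 36.11111 − 34.48000 = 1.631 m/s.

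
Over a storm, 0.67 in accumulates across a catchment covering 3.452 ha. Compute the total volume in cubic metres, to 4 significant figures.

Depth: 0.67 in × 25.4 = 17.018 mm.
Area: 3.452 ha = 34520 m².
1 mm over 1 m² is 1 L, so volume = 17.018 × 34520 = 587461.36 L = 587.5 m³.

587.5 cubic metres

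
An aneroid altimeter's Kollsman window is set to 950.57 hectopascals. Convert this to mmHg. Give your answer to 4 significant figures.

1 hPa = 0.750062 mmHg, so 950.57 × 0.750062 = 713.0 mmHg.

713.0 mmHg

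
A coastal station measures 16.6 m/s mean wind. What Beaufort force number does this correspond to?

Beaufort force 7

16.6 m/s lies in the Beaufort 7 band (near gale, 13.9–17.1 m/s).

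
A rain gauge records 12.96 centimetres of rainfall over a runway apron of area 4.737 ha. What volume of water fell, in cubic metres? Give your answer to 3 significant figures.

Depth: 12.96 cm × 10 = 129.6 mm.
Area: 4.737 ha = 47370 m².
1 mm over 1 m² is 1 L, so volume = 129.6 × 47370 = 6139152 L = 6140 m³.

6140 cubic metres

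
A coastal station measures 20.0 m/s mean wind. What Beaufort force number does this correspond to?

20.0 m/s lies in the Beaufort 8 band (gale, 17.2–20.7 m/s).

Beaufort force 8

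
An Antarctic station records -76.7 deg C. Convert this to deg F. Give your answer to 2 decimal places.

-106.06 °F

°F = °C × 9/5 + 32 = -76.7 × 1.8 + 32 = -106.06 °F.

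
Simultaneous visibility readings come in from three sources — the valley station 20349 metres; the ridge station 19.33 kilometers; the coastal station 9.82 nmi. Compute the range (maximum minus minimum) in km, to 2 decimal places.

the valley station: 20349 m = 20.3490 km.
the coastal station: 9.82 nmi = 18.1866 km.
Spread: 20.3490 − 18.1866 = 2.16 km.

2.16 km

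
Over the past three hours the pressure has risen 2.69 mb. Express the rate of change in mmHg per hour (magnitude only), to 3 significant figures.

2.69 mb / 3 h × 0.750062 mmHg/mb = 0.673 mmHg/h.

0.673 mmHg per hour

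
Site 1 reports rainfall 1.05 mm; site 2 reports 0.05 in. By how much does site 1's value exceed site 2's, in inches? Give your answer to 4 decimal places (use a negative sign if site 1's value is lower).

-0.0087 in

site 1: 1.05 mm = 0.041339 in.
Difference: 0.041339 − 0.050000 = -0.0087 in.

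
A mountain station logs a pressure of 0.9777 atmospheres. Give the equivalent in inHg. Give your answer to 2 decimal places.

29.25 inHg

1 atm = 29.9213 inHg, so 0.9777 × 29.9213 = 29.25 inHg.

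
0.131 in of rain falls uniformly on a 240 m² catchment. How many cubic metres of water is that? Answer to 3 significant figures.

Depth: 0.131 in × 25.4 = 3.3274 mm.
1 mm over 1 m² is 1 L, so volume = 3.3274 × 240 = 798.576 L = 0.799 m³.

0.799 cubic metres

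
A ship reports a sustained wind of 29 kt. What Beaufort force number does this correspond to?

Beaufort force 7

29 kt lies in the Beaufort 7 band (near gale, 28–33 kt).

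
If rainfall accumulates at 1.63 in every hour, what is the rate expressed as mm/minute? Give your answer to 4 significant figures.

0.6900 mm/minute

1.63 in/hour × 25.4 mm/in × 0.0166667 hour/minute = 0.6900 mm/minute.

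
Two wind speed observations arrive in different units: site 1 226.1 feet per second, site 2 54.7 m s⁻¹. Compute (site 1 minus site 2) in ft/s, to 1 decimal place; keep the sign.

site 2: 54.7 m/s = 179.462 ft/s.
Difference: 226.100 − 179.462 = 46.6 ft/s.

46.6 ft/s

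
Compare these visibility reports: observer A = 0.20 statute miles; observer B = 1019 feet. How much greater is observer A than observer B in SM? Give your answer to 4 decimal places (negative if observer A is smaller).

observer B: 1019 ft = 0.192992 SM.
Difference: 0.200000 − 0.192992 = 0.0070 SM.

0.0070 SM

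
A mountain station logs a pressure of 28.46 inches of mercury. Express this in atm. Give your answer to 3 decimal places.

0.951 atm

1 inHg = 0.0334211 atm, so 28.46 × 0.0334211 = 0.951 atm.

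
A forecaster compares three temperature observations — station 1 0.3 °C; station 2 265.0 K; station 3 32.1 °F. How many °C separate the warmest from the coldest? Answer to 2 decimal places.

8.45 °C

station 2: 265.0 K = -8.150 °C.
station 3: 32.1 °F = 0.056 °C.
Spread: 0.300 − (-8.150) = 8.450 °C.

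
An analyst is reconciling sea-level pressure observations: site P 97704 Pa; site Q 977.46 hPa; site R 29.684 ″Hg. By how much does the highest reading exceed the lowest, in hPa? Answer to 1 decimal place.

site P: 97704 Pa = 977.040 hPa.
site R: 29.684 inHg = 1005.216 hPa.
Spread: 1005.216 − 977.040 = 28.2 hPa.

28.2 hPa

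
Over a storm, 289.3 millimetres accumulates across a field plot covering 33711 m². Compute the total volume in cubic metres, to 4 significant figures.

9753 cubic metres

1 mm over 1 m² is 1 L, so volume = 289.3 × 33711 = 9752592.3 L = 9753 m³.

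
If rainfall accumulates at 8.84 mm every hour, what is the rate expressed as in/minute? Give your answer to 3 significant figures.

8.84 mm/hour × 0.0393701 in/mm × 0.0166667 hour/minute = 0.00580 in/minute.

0.00580 in/minute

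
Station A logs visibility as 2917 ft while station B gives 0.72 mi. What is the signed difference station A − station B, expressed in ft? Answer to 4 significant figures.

station B: 0.72 SM = 3801.600 ft.
Difference: 2917.000 − 3801.600 = -884.6 ft.

-884.6 ft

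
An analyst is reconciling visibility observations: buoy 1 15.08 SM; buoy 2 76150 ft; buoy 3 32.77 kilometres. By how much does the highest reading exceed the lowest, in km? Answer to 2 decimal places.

buoy 1: 15.08 SM = 24.2689 km.
buoy 2: 76150 ft = 23.2105 km.
Spread: 32.7700 − 23.2105 = 9.56 km.

9.56 km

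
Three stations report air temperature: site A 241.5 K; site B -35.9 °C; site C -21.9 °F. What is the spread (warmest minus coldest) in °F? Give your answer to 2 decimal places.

site A: 241.5 K = -31.650 °C.
site C: -21.9 °F = -29.944 °C.
Spread: (-29.944) − (-35.900) = 5.956 °C = 10.72 °F.

10.72 °F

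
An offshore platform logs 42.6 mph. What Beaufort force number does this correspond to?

Beaufort force 8

42.6 mph = 19.0 m/s, which is Beaufort 8 (gale, 17.2–20.7 m/s).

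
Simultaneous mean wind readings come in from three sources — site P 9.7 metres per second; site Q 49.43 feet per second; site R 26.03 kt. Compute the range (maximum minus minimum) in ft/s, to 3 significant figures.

17.6 ft/s

site P: 9.7 m/s = 31.824 ft/s.
site R: 26.03 kt = 43.934 ft/s.
Spread: 49.430 − 31.824 = 17.6 ft/s.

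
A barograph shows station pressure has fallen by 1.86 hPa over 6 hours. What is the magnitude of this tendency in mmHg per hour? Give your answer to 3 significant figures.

0.233 mmHg per hour

1.86 hPa / 6 h × 0.750062 mmHg/hPa = 0.233 mmHg/h.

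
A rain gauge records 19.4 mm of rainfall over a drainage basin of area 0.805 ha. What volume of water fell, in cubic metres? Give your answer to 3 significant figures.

156 cubic metres

Area: 0.805 ha = 8050 m².
1 mm over 1 m² is 1 L, so volume = 19.4 × 8050 = 156170 L = 156 m³.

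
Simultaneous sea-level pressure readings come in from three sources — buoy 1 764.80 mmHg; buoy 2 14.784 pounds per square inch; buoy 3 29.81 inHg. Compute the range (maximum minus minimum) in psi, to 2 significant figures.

0.15 psi

buoy 1: 764.80 mmHg = 14.7888 psi.
buoy 3: 29.81 inHg = 14.6413 psi.
Spread: 14.7888 − 14.6413 = 0.15 psi.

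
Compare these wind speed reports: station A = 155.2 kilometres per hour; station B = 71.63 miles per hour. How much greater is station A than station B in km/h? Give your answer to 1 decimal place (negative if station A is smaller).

39.9 km/h

station B: 71.63 mph = 115.277 km/h.
Difference: 155.200 − 115.277 = 39.9 km/h.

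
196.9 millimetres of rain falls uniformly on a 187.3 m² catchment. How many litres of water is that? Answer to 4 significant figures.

1 mm over 1 m² is 1 L, so volume = 196.9 × 187.3 = 36879.37 L ≈ 36880 L.

36880 litres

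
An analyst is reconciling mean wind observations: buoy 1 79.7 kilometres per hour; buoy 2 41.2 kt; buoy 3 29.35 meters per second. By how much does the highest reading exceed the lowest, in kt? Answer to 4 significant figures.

15.85 kt

buoy 1: 79.7 km/h = 43.0346 kt.
buoy 3: 29.35 m/s = 57.0518 kt.
Spread: 57.0518 − 41.2000 = 15.85 kt.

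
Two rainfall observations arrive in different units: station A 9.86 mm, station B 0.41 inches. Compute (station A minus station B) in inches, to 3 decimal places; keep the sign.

-0.022 in

station A: 9.86 mm = 0.38819 in.
Difference: 0.38819 − 0.41000 = -0.022 in.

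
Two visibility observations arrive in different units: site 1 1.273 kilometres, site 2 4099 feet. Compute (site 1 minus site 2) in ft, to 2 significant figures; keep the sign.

site 1: 1.273 km = 4176.51 ft.
Difference: 4176.51 − 4099.00 = 78 ft.

78 ft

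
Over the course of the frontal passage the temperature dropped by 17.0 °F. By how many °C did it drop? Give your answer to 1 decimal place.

9.4 °C

Converting a difference, only the 9/5 scale factor applies: Δ°C = 17.0 × 0.5556 = 9.4 °C.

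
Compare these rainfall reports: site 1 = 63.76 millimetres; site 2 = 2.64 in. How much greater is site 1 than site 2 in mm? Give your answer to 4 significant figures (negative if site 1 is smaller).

site 2: 2.64 in = 67.05600 mm.
Difference: 63.76000 − 67.05600 = -3.296 mm.

-3.296 mm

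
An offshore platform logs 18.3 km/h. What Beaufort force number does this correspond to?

18.3 km/h = 5.1 m/s, which is Beaufort 3 (gentle breeze, 3.4–5.4 m/s).

Beaufort force 3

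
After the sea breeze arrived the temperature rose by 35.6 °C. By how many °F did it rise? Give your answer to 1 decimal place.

64.1 °F

Converting a difference, only the 9/5 scale factor applies: Δ°F = 35.6 × 1.8 = 64.1 °F.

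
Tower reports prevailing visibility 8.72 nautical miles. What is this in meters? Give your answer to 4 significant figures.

16150 m

1 nmi = 1852 m, so 8.72 × 1852 = 16150 m.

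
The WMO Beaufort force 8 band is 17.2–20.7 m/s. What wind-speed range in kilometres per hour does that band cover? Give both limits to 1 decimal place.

61.9 to 74.5 km/h

17.2–20.7 m/s × 3.6 = 61.9–74.5 km/h.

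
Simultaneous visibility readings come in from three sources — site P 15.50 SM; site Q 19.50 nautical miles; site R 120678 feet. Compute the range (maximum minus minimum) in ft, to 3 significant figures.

38800 ft

site P: 15.50 SM = 81840.00 ft.
site Q: 19.50 nmi = 118484.25 ft.
Spread: 120678.00 − 81840.00 = 38800 ft.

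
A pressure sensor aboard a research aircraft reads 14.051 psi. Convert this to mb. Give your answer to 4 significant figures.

1 psi = 68.9476 mb, so 14.051 × 68.9476 = 968.8 mb.

968.8 mb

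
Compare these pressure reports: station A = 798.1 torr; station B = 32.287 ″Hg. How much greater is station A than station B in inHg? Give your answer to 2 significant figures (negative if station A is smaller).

station A: 798.1 mmHg = 31.4213 inHg.
Difference: 31.4213 − 32.2870 = -0.87 inHg.

-0.87 inHg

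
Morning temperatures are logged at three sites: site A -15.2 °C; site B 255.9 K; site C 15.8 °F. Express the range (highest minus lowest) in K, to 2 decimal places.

site B: 255.9 K = -17.250 °C.
site C: 15.8 °F = -9.000 °C.
Spread: (-9.000) − (-17.250) = 8.250 °C.

8.25 K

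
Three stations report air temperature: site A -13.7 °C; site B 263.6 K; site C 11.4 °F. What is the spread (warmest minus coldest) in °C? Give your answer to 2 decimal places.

site B: 263.6 K = -9.550 °C.
site C: 11.4 °F = -11.444 °C.
Spread: (-9.550) − (-13.700) = 4.150 °C.

4.15 °C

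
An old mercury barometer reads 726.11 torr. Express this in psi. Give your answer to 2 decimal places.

1 mmHg = 0.0193368 psi, so 726.11 × 0.0193368 = 14.04 psi.

14.04 psi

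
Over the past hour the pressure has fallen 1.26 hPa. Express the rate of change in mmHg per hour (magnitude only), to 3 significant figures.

0.945 mmHg per hour

1.26 hPa / 1 h × 0.750062 mmHg/hPa = 0.945 mmHg/h.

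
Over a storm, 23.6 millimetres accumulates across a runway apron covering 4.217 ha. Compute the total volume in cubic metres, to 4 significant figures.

Area: 4.217 ha = 42170 m².
1 mm over 1 m² is 1 L, so volume = 23.6 × 42170 = 995212 L = 995.2 m³.

995.2 cubic metres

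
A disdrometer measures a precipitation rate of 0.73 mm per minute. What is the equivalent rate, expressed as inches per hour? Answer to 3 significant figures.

0.73 mm/minute × 0.0393701 in/mm × 60 minute/hour = 1.72 in/hour.

1.72 in/hour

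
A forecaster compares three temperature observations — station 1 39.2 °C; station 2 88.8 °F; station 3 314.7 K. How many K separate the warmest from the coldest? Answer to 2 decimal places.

station 2: 88.8 °F = 31.556 °C.
station 3: 314.7 K = 41.550 °C.
Spread: 41.550 − 31.556 = 9.994 °C.

9.99 K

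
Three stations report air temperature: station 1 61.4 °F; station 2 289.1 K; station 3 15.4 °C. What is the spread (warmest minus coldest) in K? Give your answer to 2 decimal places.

station 1: 61.4 °F = 16.333 °C.
station 2: 289.1 K = 15.950 °C.
Spread: 16.333 − 15.400 = 0.933 °C.

0.93 K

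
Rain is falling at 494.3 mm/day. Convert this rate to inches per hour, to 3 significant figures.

0.811 in/hour

494.3 mm/day × 0.0393701 in/mm × 0.0416667 day/hour = 0.811 in/hour.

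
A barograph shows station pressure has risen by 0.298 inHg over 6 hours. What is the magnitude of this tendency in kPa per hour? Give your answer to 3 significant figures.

0.168 kPa per hour

0.298 inHg / 6 h × 3.38639 kPa/inHg = 0.168 kPa/h.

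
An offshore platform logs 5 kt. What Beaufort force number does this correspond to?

5 kt lies in the Beaufort 2 band (light breeze, 4–6 kt).

Beaufort force 2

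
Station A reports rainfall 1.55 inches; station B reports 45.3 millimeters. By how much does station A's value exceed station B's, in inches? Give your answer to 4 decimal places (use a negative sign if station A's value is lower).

-0.2335 in

station B: 45.3 mm = 1.783465 in.
Difference: 1.550000 − 1.783465 = -0.2335 in.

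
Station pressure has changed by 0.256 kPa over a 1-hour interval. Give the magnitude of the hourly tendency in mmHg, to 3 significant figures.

0.256 kPa / 1 h × 7.50062 mmHg/kPa = 1.92 mmHg/h.

1.92 mmHg per hour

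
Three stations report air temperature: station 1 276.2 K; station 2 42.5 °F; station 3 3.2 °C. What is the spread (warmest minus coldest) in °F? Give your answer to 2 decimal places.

5.01 °F

station 1: 276.2 K = 3.050 °C.
station 2: 42.5 °F = 5.833 °C.
Spread: 5.833 − 3.050 = 2.783 °C = 5.01 °F.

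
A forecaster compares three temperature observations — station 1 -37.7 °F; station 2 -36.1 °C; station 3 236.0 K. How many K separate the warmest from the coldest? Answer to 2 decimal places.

2.62 K

station 1: -37.7 °F = -38.722 °C.
station 3: 236.0 K = -37.150 °C.
Spread: (-36.100) − (-38.722) = 2.622 °C.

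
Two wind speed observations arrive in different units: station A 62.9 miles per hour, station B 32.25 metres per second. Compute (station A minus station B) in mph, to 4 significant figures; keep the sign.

station B: 32.25 m/s = 72.14120 mph.
Difference: 62.90000 − 72.14120 = -9.241 mph.

-9.241 mph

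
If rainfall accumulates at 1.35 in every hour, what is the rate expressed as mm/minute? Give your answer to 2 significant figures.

0.57 mm/minute

1.35 in/hour × 25.4 mm/in × 0.0166667 hour/minute = 0.57 mm/minute.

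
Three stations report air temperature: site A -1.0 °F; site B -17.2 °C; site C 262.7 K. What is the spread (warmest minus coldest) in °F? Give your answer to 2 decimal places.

site A: -1.0 °F = -18.333 °C.
site C: 262.7 K = -10.450 °C.
Spread: (-10.450) − (-18.333) = 7.883 °C = 14.19 °F.

14.19 °F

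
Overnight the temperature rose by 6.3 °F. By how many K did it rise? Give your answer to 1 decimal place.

A change of 1 °C equals a change of 1.8 °F: ΔK = 6.3 × 0.5556 = 3.5 K.

3.5 K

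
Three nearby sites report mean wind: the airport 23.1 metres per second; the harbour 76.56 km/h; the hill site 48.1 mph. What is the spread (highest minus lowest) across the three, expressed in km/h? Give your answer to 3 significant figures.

6.60 km/h

the airport: 23.1 m/s = 83.1600 km/h.
the hill site: 48.1 mph = 77.4094 km/h.
Spread: 83.1600 − 76.5600 = 6.60 km/h.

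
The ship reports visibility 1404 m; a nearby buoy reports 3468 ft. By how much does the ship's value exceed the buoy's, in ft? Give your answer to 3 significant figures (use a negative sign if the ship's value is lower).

1140 ft

the ship: 1404 m = 4606.30 ft.
Difference: 4606.30 − 3468.00 = 1140 ft.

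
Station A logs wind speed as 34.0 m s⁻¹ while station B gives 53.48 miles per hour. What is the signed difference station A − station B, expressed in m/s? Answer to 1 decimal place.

station B: 53.48 mph = 23.908 m/s.
Difference: 34.000 − 23.908 = 10.1 m/s.

10.1 m/s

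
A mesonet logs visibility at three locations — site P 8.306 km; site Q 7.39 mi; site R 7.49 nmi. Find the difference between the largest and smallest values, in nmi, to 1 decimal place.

3.0 nmi

site P: 8.306 km = 4.485 nmi.
site Q: 7.39 SM = 6.422 nmi.
Spread: 7.490 − 4.485 = 3.0 nmi.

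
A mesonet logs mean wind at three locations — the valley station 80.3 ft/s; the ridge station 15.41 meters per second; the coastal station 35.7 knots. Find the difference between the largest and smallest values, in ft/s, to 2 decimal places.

the ridge station: 15.41 m/s = 50.5577 ft/s.
the coastal station: 35.7 kt = 60.2548 ft/s.
Spread: 80.3000 − 50.5577 = 29.74 ft/s.

29.74 ft/s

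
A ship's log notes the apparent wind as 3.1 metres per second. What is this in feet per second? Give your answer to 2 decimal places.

1 m/s = 3.28084 ft/s, so 3.1 × 3.28084 = 10.17 ft/s.

10.17 ft/s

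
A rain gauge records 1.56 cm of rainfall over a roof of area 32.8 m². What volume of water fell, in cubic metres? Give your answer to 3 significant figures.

Depth: 1.56 cm × 10 = 15.6 mm.
1 mm over 1 m² is 1 L, so volume = 15.6 × 32.8 = 511.68 L = 0.512 m³.

0.512 cubic metres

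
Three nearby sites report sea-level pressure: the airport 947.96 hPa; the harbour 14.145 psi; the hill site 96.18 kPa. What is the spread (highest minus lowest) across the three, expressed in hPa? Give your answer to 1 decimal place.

27.3 hPa

the harbour: 14.145 psi = 975.263 hPa.
the hill site: 96.18 kPa = 961.800 hPa.
Spread: 975.263 − 947.960 = 27.3 hPa.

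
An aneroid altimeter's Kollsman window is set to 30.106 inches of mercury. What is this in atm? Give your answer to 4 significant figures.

1 inHg = 0.0334211 atm, so 30.106 × 0.0334211 = 1.006 atm.

1.006 atm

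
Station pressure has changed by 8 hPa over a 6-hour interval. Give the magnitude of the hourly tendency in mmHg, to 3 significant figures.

8 hPa / 6 h × 0.750062 mmHg/hPa = 1.00 mmHg/h.

1.00 mmHg per hour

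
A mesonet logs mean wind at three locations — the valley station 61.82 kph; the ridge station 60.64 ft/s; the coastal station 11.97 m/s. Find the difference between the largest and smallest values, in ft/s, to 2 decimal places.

the valley station: 61.82 km/h = 56.3393 ft/s.
the coastal station: 11.97 m/s = 39.2717 ft/s.
Spread: 60.6400 − 39.2717 = 21.37 ft/s.

21.37 ft/s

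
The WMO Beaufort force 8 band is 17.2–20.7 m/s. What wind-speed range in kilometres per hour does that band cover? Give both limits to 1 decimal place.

17.2–20.7 m/s × 3.6 = 61.9–74.5 km/h.

61.9 to 74.5 km/h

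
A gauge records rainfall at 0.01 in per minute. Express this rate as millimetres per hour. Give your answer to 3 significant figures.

0.01 in/minute × 25.4 mm/in × 60 minute/hour = 15.2 mm/hour.

15.2 mm/hour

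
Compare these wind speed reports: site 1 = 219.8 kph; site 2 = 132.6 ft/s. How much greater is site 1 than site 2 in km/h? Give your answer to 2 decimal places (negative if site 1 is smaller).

74.30 km/h

site 2: 132.6 ft/s = 145.4993 km/h.
Difference: 219.8000 − 145.4993 = 74.30 km/h.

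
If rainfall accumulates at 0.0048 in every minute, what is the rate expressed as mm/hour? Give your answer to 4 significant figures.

7.315 mm/hour

0.0048 in/minute × 25.4 mm/in × 60 minute/hour = 7.315 mm/hour.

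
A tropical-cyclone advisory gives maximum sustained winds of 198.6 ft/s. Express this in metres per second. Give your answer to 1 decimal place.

60.5 m/s

1 ft/s = 0.3048 m/s, so 198.6 × 0.3048 = 60.5 m/s.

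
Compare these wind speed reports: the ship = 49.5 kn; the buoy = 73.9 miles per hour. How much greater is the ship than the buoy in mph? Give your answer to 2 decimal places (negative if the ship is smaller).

the ship: 49.5 kt = 56.9636 mph.
Difference: 56.9636 − 73.9000 = -16.94 mph.

-16.94 mph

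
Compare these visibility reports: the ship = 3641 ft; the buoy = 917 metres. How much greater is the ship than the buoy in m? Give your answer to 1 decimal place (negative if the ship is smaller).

the ship: 3641 ft = 1109.777 m.
Difference: 1109.777 − 917.000 = 192.8 m.

192.8 m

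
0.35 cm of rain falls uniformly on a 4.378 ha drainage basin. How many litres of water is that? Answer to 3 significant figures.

153000 litres

Depth: 0.35 cm × 10 = 3.5 mm.
Area: 4.378 ha = 43780 m².
1 mm over 1 m² is 1 L, so volume = 3.5 × 43780 = 153230 L ≈ 153000 L.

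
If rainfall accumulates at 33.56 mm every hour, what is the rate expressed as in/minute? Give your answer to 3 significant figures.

33.56 mm/hour × 0.0393701 in/mm × 0.0166667 hour/minute = 0.0220 in/minute.

0.0220 in/minute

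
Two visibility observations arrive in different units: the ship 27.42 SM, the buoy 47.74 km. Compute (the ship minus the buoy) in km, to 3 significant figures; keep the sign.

-3.61 km

the ship: 27.42 SM = 44.1282 km.
Difference: 44.1282 − 47.7400 = -3.61 km.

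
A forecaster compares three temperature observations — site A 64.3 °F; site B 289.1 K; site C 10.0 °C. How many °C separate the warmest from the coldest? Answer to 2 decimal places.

site A: 64.3 °F = 17.944 °C.
site B: 289.1 K = 15.950 °C.
Spread: 17.944 − 10.000 = 7.944 °C.

7.94 °C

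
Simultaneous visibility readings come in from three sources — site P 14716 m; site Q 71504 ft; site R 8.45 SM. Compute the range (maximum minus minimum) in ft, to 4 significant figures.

site P: 14716 m = 48280.84 ft.
site R: 8.45 SM = 44616.00 ft.
Spread: 71504.00 − 44616.00 = 26890 ft.

26890 ft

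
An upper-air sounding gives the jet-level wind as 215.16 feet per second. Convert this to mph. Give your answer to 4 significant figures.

1 ft/s = 0.681818 mph, so 215.16 × 0.681818 = 146.7 mph.

146.7 mph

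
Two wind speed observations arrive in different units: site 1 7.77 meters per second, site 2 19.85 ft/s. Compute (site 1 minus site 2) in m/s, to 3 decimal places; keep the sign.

1.720 m/s

site 2: 19.85 ft/s = 6.05028 m/s.
Difference: 7.77000 − 6.05028 = 1.720 m/s.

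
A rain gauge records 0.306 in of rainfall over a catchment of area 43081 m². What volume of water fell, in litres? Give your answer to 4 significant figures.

334800 litres

Depth: 0.306 in × 25.4 = 7.7724 mm.
1 mm over 1 m² is 1 L, so volume = 7.7724 × 43081 = 334842.76 L ≈ 334800 L.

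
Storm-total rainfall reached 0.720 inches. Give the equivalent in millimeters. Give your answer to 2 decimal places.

18.29 mm

1 in = 25.4 mm, so 0.720 × 25.4 = 18.29 mm.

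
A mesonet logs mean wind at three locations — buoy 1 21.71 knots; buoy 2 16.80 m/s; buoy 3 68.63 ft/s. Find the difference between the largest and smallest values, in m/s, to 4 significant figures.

buoy 1: 21.71 kt = 11.16859 m/s.
buoy 3: 68.63 ft/s = 20.91842 m/s.
Spread: 20.91842 − 11.16859 = 9.750 m/s.

9.750 m/s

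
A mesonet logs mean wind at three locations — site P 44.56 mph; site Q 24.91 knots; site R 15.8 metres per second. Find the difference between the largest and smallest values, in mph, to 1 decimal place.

15.9 mph

site Q: 24.91 kt = 28.666 mph.
site R: 15.8 m/s = 35.344 mph.
Spread: 44.560 − 28.666 = 15.9 mph.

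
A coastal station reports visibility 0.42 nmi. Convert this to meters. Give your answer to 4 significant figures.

1 nmi = 1852 m, so 0.42 × 1852 = 777.8 m.

777.8 m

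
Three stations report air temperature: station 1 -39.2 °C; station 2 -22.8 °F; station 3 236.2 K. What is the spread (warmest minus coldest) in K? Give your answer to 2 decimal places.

station 2: -22.8 °F = -30.444 °C.
station 3: 236.2 K = -36.950 °C.
Spread: (-30.444) − (-39.200) = 8.756 °C.

8.76 K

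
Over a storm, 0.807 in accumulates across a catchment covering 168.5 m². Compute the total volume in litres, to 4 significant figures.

3454 litres

Depth: 0.807 in × 25.4 = 20.4978 mm.
1 mm over 1 m² is 1 L, so volume = 20.4978 × 168.5 = 3453.8793 L ≈ 3454 L.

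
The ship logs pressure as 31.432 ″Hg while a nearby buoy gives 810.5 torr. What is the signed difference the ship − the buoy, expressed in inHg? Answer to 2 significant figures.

-0.48 inHg

the buoy: 810.5 mmHg = 31.9094 inHg.
Difference: 31.4320 − 31.9094 = -0.48 inHg.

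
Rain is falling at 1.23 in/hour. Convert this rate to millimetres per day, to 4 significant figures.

749.8 mm/day

1.23 in/hour × 25.4 mm/in × 24 hour/day = 749.8 mm/day.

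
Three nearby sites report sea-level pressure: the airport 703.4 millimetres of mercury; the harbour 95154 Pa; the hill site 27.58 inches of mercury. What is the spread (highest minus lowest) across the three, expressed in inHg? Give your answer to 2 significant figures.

0.52 inHg

the airport: 703.4 mmHg = 27.6929 inHg.
the harbour: 95154 Pa = 28.0990 inHg.
Spread: 28.0990 − 27.5800 = 0.52 inHg.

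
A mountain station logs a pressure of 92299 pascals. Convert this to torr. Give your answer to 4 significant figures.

1 Pa = 0.00750062 mmHg, so 92299 × 0.00750062 = 692.3 mmHg.

692.3 mmHg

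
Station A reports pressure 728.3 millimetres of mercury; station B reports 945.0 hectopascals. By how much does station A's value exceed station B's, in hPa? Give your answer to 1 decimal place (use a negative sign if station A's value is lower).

26.0 hPa

station A: 728.3 mmHg = 970.987 hPa.
Difference: 970.987 − 945.000 = 26.0 hPa.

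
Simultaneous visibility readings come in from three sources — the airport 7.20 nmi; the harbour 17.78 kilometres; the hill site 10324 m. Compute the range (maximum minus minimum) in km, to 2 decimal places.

the airport: 7.20 nmi = 13.3344 km.
the hill site: 10324 m = 10.3240 km.
Spread: 17.7800 − 10.3240 = 7.46 km.

7.46 km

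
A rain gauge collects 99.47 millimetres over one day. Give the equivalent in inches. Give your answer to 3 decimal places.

3.916 in

1 mm = 0.0393701 in, so 99.47 × 0.0393701 = 3.916 in.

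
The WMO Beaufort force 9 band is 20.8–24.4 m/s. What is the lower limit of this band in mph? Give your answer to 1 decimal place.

20.8–24.4 m/s × 2.237 = 46.5–54.6 mph.

46.5 mph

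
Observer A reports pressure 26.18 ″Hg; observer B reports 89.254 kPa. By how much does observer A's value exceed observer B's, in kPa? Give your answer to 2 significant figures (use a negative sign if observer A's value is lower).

observer A: 26.18 inHg = 88.6557 kPa.
Difference: 88.6557 − 89.2540 = -0.60 kPa.

-0.60 kPa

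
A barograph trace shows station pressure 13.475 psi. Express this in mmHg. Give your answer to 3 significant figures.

1 psi = 51.7149 mmHg, so 13.475 × 51.7149 = 697 mmHg.

697 mmHg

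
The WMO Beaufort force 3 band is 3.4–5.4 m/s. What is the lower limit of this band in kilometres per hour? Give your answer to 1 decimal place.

12.2 km/h

3.4–5.4 m/s × 3.6 = 12.2–19.4 km/h.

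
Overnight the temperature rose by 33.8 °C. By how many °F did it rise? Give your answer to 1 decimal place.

A change of 1 °C equals a change of 1.8 °F: Δ°F = 33.8 × 1.8 = 60.8 °F.

60.8 °F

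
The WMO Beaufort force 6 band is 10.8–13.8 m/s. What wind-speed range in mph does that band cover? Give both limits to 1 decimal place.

24.2 to 30.9 mph

10.8–13.8 m/s × 2.237 = 24.2–30.9 mph.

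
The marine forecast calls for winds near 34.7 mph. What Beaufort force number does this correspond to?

Beaufort force 7

34.7 mph = 15.5 m/s, which is Beaufort 7 (near gale, 13.9–17.1 m/s).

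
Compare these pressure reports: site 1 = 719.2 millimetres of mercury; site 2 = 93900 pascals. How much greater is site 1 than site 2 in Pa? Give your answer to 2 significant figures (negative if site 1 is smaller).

site 1: 719.2 mmHg = 95885.46 Pa.
Difference: 95885.46 − 93900.00 = 2000 Pa.

2000 Pa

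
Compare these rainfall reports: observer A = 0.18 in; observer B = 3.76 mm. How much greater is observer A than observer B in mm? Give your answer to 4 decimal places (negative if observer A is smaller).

0.8120 mm

observer A: 0.18 in = 4.572000 mm.
Difference: 4.572000 − 3.760000 = 0.8120 mm.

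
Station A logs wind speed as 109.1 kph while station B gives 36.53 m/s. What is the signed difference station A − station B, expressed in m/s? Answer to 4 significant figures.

station A: 109.1 km/h = 30.30556 m/s.
Difference: 30.30556 − 36.53000 = -6.224 m/s.

-6.224 m/s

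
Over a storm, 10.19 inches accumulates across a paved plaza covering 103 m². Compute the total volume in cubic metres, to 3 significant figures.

26.7 cubic metres

Depth: 10.19 in × 25.4 = 258.826 mm.
1 mm over 1 m² is 1 L, so volume = 258.826 × 103 = 26659.078 L = 26.7 m³.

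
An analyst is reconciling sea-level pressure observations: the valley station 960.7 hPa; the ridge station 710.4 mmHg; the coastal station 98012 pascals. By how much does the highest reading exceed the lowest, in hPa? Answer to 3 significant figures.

the ridge station: 710.4 mmHg = 947.122 hPa.
the coastal station: 98012 Pa = 980.120 hPa.
Spread: 980.120 − 947.122 = 33.0 hPa.

33.0 hPa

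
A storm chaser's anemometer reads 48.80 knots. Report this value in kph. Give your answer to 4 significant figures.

90.38 km/h

1 kt = 1.852 km/h, so 48.80 × 1.852 = 90.38 km/h.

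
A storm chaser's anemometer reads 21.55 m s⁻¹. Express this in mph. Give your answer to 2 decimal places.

1 m/s = 2.23694 mph, so 21.55 × 2.23694 = 48.21 mph.

48.21 mph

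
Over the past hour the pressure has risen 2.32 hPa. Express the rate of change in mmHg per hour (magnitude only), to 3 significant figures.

2.32 hPa / 1 h × 0.750062 mmHg/hPa = 1.74 mmHg/h.

1.74 mmHg per hour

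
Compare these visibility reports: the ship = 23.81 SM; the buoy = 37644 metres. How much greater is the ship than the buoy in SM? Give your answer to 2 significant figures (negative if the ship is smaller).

the buoy: 37644 m = 23.3909 SM.
Difference: 23.8100 − 23.3909 = 0.42 SM.

0.42 SM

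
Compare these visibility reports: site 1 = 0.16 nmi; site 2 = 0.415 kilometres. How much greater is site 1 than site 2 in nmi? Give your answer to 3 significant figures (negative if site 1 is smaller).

-0.0641 nmi

site 2: 0.415 km = 0.224082 nmi.
Difference: 0.160000 − 0.224082 = -0.0641 nmi.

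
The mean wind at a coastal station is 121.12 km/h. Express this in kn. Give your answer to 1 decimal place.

65.4 kt

1 km/h = 0.539957 kt, so 121.12 × 0.539957 = 65.4 kt.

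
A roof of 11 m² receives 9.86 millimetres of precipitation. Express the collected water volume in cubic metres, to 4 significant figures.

0.1085 cubic metres

1 mm over 1 m² is 1 L, so volume = 9.86 × 11 = 108.46 L = 0.1085 m³.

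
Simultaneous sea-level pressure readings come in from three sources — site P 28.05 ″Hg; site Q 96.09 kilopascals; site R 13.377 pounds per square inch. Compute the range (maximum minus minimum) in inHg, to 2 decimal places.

site Q: 96.09 kPa = 28.3754 inHg.
site R: 13.377 psi = 27.2358 inHg.
Spread: 28.3754 − 27.2358 = 1.14 inHg.

1.14 inHg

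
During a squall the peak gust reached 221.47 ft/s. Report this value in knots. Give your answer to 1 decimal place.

131.2 kt

1 ft/s = 0.592484 kt, so 221.47 × 0.592484 = 131.2 kt.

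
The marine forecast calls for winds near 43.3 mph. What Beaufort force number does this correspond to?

43.3 mph = 19.4 m/s, which is Beaufort 8 (gale, 17.2–20.7 m/s).

Beaufort force 8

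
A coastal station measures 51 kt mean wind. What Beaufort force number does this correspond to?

Beaufort force 10

51 kt lies in the Beaufort 10 band (storm, 48–55 kt).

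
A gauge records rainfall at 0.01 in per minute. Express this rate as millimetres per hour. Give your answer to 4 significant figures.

15.24 mm/hour

0.01 in/minute × 25.4 mm/in × 60 minute/hour = 15.24 mm/hour.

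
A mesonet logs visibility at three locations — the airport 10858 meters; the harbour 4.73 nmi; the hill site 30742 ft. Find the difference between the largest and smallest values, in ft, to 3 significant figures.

the airport: 10858 m = 35623.36 ft.
the harbour: 4.73 nmi = 28740.03 ft.
Spread: 35623.36 − 28740.03 = 6880 ft.

6880 ft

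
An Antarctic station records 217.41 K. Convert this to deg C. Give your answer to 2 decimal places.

°C = 217.41 − 273.15 = -55.74 °C.

-55.74 °C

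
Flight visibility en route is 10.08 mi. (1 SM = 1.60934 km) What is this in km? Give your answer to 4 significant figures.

1 SM = 1.60934 km, so 10.08 × 1.60934 = 16.22 km.

16.22 km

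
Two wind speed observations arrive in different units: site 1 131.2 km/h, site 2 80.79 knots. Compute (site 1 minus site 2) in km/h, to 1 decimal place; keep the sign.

site 2: 80.79 kt = 149.623 km/h.
Difference: 131.200 − 149.623 = -18.4 km/h.

-18.4 km/h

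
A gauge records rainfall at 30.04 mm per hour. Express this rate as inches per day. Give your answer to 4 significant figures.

30.04 mm/hour × 0.0393701 in/mm × 24 hour/day = 28.38 in/day.

28.38 in/day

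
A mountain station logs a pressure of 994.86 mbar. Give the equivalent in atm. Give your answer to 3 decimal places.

0.982 atm

1 mb = 0.000986923 atm, so 994.86 × 0.000986923 = 0.982 atm.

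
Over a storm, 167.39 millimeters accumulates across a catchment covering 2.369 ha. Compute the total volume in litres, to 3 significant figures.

Area: 2.369 ha = 23690 m².
1 mm over 1 m² is 1 L, so volume = 167.39 × 23690 = 3965469.1 L ≈ 3970000 L.

3970000 litres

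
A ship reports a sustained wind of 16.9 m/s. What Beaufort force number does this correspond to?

Beaufort force 7

16.9 m/s lies in the Beaufort 7 band (near gale, 13.9–17.1 m/s).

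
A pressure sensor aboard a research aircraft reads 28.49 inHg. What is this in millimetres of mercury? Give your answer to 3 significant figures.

1 inHg = 25.4 mmHg, so 28.49 × 25.4 = 724 mmHg.

724 mmHg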